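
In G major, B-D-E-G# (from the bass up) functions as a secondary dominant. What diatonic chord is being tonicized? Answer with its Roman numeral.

ii

The chord is a dominant seventh chord on E.
A dominant resolves down a perfect fifth: E → A. In G major, A is scale degree 2, i.e. ii.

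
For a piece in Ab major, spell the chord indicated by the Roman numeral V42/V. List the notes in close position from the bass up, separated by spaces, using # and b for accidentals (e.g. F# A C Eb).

Ab Bb D F

The slash means an applied dominant: we want the dominant of V. In Ab major, V is Eb major, and its dominant is built on Bb.
Building a dominant seventh chord on Bb gives Bb-D-F-Ab.
The figured bass 42 indicates third inversion, placing the seventh (Ab) in the bass: Ab-Bb-D-F.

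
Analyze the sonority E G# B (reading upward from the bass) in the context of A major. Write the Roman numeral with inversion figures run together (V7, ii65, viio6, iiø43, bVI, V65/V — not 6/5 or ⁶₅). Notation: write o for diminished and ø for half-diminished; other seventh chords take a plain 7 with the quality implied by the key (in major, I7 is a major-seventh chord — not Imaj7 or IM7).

V

The pitches E-G#-B form a major triad rooted on E.
In A major, E is the dominant; the diatonic major triad there is V.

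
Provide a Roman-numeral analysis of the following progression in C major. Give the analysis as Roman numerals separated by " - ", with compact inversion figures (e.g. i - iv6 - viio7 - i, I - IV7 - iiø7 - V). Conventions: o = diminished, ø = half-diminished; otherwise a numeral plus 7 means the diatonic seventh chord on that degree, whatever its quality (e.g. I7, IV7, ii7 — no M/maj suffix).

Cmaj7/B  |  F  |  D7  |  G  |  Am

I42 - IV - V7/V - V - vi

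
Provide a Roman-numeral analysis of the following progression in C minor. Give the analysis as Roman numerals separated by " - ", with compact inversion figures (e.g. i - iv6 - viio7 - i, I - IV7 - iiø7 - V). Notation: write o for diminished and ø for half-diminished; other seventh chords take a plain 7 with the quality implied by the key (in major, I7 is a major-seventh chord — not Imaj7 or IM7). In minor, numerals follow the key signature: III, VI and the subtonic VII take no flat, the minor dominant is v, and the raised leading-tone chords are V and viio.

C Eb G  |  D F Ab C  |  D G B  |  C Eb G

i - iiø7 - V64 - i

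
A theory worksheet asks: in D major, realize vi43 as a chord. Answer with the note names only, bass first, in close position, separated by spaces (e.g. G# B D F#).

F# A B D

The numeral's case and figure indicate a minor seventh chord. In D major its root, scale degree 6, is B.
Stacking thirds from B gives B-D-F#-A.
With the 43 figure the chord is in second inversion; from the bass F# upward in close position it reads F#-A-B-D.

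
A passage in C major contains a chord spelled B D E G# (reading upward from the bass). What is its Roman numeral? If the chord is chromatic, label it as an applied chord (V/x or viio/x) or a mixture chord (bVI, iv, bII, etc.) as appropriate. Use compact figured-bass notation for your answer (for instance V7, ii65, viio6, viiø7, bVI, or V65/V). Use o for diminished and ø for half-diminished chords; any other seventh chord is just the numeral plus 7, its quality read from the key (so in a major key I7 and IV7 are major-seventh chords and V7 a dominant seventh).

Stacked in thirds the chord is E-G#-B-D: a dominant seventh chord on E.
E is not a diatonic chord root with this quality in C major, but it lies a perfect fifth above A (vi), so the chord functions as an applied dominant of vi.
With B in the bass the chord is in second inversion, so the figured bass is 43.

V43/vi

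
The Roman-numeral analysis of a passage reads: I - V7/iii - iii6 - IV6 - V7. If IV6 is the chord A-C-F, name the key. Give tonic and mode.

C major

The chord F/A is a major triad rooted on F; its label is IV6.
If F is scale degree 4 and the mode makes that degree carry a major triad, the tonic is C and the mode is major.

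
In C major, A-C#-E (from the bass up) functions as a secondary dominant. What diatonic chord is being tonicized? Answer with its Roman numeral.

ii

The chord is a major triad on A.
A dominant resolves down a perfect fifth: A → D. In C major, D is scale degree 2, i.e. ii.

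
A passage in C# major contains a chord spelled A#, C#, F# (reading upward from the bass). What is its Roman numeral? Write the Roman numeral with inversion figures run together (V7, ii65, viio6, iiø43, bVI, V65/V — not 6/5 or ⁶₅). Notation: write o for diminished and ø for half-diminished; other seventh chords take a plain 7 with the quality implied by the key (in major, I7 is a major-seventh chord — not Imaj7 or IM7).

IV6

The pitches F#-A#-C# form a major triad rooted on F#.
F# is scale degree 4 in C# major, and a major triad on that degree is written IV.
With A# in the bass the chord is in first inversion, so the figured bass is 6.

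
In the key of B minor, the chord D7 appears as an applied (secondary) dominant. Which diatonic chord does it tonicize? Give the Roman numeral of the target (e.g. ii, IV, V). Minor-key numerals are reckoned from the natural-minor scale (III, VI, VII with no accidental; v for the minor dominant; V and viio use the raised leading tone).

VI

The chord is a dominant seventh chord on D.
A dominant resolves down a perfect fifth: D → G. In B minor, G is scale degree 6, i.e. VI.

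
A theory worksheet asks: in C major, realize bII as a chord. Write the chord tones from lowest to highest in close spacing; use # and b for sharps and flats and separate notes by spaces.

Scale degree 2 in C major is D; lowering it a half step gives Db. bII is the Neapolitan chord — a major triad on the lowered second degree.
So the chord is Db-F-Ab.

Db F Ab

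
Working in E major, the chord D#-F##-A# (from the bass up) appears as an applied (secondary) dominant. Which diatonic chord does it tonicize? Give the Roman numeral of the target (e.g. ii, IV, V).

iii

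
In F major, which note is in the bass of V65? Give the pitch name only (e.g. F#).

V in F major has root C; the chord is C-E-G-Bb.
The figure 65 means first inversion — the third is in the bass.

E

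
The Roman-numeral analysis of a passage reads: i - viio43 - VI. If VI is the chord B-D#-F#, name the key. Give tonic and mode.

D# minor

The anchor chord is a major triad on B, labeled VI.
If B is scale degree 6 and the mode makes that degree carry a major triad, the tonic is D# and the mode is minor.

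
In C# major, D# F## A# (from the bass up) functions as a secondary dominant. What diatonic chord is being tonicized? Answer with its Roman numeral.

V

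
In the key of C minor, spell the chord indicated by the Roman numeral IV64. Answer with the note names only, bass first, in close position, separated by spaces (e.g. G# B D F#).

C F A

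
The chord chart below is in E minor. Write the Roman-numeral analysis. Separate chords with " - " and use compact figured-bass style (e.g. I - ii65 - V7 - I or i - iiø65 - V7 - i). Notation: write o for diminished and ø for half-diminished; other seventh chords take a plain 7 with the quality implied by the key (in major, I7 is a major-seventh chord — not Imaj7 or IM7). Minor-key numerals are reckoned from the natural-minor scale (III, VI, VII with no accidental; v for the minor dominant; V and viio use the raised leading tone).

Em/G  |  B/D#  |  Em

i6 - V6 - i

Em/G has root E, degree 1 in E minor, so i6.
B/D# has root B, degree 5 in E minor, so V6.
Em has root E, degree 1 in E minor, so i.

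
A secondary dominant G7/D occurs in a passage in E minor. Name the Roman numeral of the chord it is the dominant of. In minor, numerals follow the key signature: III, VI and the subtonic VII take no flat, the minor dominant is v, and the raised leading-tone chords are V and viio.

The chord is a dominant seventh chord on G.
A dominant resolves down a perfect fifth: G → C. In E minor, C is scale degree 6, i.e. VI.

VI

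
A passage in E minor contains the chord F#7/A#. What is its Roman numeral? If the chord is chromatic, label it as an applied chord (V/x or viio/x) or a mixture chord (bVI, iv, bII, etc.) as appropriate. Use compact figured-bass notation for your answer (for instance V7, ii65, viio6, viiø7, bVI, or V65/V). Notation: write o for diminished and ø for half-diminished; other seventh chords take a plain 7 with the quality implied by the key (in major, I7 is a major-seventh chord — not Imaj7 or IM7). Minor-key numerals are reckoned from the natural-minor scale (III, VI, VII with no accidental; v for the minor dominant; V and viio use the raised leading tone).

The pitches F#-A#-C#-E form a dominant seventh chord rooted on F#.
F# is not a diatonic chord root with this quality in E minor, but it lies a perfect fifth above B (V), so the chord functions as an applied dominant of V.
With A# in the bass the chord is in first inversion, so the figured bass is 65.

V65/V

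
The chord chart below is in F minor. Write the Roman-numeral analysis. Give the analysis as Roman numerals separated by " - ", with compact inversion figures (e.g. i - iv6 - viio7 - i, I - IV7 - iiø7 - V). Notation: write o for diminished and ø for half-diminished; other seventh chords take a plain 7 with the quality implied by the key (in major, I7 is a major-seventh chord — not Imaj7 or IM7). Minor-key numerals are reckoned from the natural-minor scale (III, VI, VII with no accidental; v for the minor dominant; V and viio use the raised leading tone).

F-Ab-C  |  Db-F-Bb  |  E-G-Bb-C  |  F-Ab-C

F-Ab-C: minor triad on F = scale degree 1 → i.
Db-F-Bb: minor triad on Bb = scale degree 4 → iv6.
E-G-Bb-C: root C is the dominant; dominant seventh chord there is V65.
F-Ab-C: root F is the tonic; minor triad there is i.

i - iv6 - V65 - i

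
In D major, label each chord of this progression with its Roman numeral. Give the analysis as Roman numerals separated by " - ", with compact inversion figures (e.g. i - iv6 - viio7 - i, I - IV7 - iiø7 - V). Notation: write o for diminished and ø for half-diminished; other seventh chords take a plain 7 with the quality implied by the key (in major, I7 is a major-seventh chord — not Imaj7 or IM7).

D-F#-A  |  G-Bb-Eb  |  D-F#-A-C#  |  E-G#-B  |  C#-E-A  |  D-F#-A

I - bII6 - I7 - V/V - V6 - I

D-F#-A has root D, degree 1 in D major, so I.
G-Bb-Eb is non-diatonic — a major triad on the lowered supertonic (Eb): the Neapolitan sixth, bII6 (third, G, in the bass — hence the 6).
D-F#-A-C#: root D is the tonic; major seventh chord there is I7.
E-G#-B: chromatic; E is V of V, so V/V.
C#-E-A: major triad on A = scale degree 5 → V6.
D-F#-A: root D is the tonic; major triad there is I.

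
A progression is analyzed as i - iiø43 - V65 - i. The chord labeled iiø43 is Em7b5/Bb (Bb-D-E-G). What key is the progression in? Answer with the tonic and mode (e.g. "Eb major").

D minor

iiø43 is given as Bb-D-E-G — a half-diminished seventh chord with root E.
Counting down one scale step from E places the tonic on D; a half-diminished seventh chord on degree 2 is diatonic only in minor.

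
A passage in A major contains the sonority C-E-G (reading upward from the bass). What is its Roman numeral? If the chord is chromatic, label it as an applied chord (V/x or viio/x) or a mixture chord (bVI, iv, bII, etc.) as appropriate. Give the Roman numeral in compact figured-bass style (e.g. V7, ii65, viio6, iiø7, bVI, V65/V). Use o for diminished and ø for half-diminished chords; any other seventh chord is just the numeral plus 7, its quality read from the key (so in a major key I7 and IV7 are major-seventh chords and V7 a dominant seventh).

bIII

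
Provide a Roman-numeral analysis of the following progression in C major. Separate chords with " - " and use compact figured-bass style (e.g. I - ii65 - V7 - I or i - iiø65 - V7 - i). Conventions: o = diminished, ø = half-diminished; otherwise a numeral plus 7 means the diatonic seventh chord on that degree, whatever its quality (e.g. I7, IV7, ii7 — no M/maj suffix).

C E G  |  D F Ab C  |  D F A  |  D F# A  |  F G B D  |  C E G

I - iiø7 - ii - V/V - V42 - I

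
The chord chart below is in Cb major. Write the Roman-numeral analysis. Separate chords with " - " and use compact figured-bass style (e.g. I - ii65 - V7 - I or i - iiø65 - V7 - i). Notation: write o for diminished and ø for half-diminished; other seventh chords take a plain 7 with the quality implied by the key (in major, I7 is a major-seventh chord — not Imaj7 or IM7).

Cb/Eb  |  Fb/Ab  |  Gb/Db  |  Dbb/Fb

I6 - IV6 - V64 - bII6

Cb/Eb: major triad on Cb = scale degree 1 → I6.
Fb/Ab has root Fb, degree 4 in Cb major, so IV6.
Gb/Db: major triad on Gb = scale degree 5 → V64.
Dbb/Fb is non-diatonic — a major triad on the lowered supertonic (Dbb): the Neapolitan sixth, bII6 (third, Fb, in the bass — hence the 6).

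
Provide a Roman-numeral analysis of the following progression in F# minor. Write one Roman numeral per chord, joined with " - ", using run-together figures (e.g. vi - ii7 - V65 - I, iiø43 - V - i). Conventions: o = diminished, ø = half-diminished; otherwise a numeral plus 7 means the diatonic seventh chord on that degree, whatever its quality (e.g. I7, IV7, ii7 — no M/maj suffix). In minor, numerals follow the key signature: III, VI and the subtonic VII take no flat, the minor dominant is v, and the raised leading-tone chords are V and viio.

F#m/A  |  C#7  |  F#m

i6 - V7 - i

F#m/A has root F#, degree 1 in F# minor, so i6.
C#7 has root C#, degree 5 in F# minor, so V7.
F#m: root F# is the tonic; minor triad there is i.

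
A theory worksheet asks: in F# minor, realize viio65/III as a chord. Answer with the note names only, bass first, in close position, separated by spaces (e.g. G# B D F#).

B D F G#

viio65/III is a secondary leading-tone chord. The target III is A in F# minor; the applied chord is rooted a semitone below, on G#.
Building a fully diminished seventh chord on G# gives G#-B-D-F.
The figured bass 65 indicates first inversion, placing the third (B) in the bass: B-D-F-G#.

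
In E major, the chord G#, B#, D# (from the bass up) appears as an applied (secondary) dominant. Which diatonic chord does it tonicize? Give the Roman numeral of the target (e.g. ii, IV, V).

vi

The chord is a major triad on G#.
A dominant resolves down a perfect fifth: G# → C#. In E major, C# is scale degree 6, i.e. vi.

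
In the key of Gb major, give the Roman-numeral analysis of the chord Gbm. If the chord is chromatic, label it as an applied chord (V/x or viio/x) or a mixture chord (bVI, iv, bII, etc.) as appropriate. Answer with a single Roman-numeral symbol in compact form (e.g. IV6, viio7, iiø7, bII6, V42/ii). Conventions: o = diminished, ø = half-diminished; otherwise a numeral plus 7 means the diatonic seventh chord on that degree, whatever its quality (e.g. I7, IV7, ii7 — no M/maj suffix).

i

The pitches Gb-Bbb-Db form a minor triad rooted on Gb.
Gb is the first degree of Gb major. This is the minor tonic, borrowed from the parallel minor.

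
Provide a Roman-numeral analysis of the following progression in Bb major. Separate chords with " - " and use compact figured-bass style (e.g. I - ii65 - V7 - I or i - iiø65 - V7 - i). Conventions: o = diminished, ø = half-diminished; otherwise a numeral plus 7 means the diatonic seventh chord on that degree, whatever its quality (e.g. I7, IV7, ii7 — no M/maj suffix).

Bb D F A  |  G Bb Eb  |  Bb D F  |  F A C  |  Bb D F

I7 - IV6 - I - V - I

Bb-D-F-A has root Bb, degree 1 in Bb major, so I7.
G-Bb-Eb has root Eb, degree 4 in Bb major, so IV6.
Bb-D-F has root Bb, degree 1 in Bb major, so I.
F-A-C: root F is the dominant; major triad there is V.
Bb-D-F: root Bb is the tonic; major triad there is I.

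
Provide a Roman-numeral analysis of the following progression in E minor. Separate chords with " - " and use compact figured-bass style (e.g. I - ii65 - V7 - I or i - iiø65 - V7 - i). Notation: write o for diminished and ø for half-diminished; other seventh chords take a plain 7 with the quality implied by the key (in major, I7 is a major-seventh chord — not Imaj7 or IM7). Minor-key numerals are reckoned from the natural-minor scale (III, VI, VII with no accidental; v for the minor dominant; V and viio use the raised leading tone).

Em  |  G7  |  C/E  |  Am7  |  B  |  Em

i - V7/VI - VI6 - iv7 - V - i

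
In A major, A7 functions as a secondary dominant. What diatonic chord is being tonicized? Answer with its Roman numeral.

IV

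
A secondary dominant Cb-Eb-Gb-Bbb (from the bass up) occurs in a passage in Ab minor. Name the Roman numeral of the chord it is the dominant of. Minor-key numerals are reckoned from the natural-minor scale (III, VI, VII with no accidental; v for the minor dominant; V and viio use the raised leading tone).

The chord is a dominant seventh chord on Cb.
A dominant resolves down a perfect fifth: Cb → Fb. In Ab minor, Fb is scale degree 6, i.e. VI.

VI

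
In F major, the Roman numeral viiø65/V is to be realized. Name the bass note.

D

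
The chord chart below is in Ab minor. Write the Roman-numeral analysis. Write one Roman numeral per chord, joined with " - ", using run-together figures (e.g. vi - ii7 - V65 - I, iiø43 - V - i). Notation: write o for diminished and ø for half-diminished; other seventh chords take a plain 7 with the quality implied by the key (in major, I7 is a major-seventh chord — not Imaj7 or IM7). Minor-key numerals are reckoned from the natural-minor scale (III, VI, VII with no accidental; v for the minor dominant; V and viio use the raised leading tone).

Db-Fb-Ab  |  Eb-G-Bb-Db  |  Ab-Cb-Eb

Db-Fb-Ab: minor triad on Db = scale degree 4 → iv.
Eb-G-Bb-Db has root Eb, degree 5 in Ab minor, so V7.
Ab-Cb-Eb has root Ab, degree 1 in Ab minor, so i.

iv - V7 - i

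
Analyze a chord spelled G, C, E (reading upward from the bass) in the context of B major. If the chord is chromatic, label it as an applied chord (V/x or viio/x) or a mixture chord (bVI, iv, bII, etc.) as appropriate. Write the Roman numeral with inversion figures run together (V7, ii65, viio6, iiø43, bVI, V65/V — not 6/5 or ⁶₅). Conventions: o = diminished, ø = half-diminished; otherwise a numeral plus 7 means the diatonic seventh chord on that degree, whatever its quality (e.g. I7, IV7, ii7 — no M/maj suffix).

bII64

The pitches C-E-G form a major triad rooted on C.
C is the lowered second degree of B major (diatonic 2 would be C#). This is the Neapolitan chord — a major triad on the lowered second degree.
With G in the bass the chord is in second inversion, so the figured bass is 64.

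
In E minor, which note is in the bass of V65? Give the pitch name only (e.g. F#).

D#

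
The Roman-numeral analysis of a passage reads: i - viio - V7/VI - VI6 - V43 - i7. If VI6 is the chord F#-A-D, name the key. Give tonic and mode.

F# minor

The chord D/F# is a major triad rooted on D; its label is VI6.
VI6 on D implies D is the submediant; that puts the tonic at F#, and the uppercase numeral fits minor mode.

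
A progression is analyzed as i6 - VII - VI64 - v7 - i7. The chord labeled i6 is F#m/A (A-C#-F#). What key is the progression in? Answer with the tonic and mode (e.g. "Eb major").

i6 is given as A-C#-F# — a minor triad with root F#.
If F# is scale degree 1 and the mode makes that degree carry a minor triad, the tonic is F# and the mode is minor.

F# minor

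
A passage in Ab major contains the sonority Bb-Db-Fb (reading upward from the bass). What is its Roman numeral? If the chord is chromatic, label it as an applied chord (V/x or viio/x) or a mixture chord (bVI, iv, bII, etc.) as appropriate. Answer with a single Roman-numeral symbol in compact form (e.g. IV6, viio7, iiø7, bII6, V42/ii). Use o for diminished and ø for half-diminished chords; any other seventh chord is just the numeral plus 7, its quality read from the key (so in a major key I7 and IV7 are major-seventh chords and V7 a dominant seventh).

iio

The pitches Bb-Db-Fb form a diminished triad rooted on Bb.
Bb is the second degree of Ab major. This is the diminished supertonic triad, borrowed from the parallel minor.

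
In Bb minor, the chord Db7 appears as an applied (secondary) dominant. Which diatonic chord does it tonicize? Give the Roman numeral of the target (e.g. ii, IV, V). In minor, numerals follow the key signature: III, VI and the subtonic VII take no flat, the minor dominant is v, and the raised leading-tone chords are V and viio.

The chord is a dominant seventh chord on Db.
A dominant resolves down a perfect fifth: Db → Gb. In Bb minor, Gb is scale degree 6, i.e. VI.

VI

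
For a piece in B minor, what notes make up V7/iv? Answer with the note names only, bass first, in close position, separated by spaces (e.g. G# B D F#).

V7/iv is a secondary dominant — the dominant seventh of iv. iv in B minor is E, so the applied chord's root is B, a perfect fifth above.
Building a dominant seventh chord on B gives B-D#-F#-A.

B D# F# A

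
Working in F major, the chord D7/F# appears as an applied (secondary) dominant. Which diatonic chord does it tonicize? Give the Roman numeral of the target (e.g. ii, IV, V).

The chord is a dominant seventh chord on D.
A dominant resolves down a perfect fifth: D → G. In F major, G is scale degree 2, i.e. ii.

ii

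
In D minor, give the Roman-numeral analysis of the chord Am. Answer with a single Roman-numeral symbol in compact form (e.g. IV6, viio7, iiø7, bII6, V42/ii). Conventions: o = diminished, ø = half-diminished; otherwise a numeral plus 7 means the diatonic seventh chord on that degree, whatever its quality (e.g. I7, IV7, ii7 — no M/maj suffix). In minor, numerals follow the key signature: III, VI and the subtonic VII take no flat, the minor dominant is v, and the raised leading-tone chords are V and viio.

Stacked in thirds the chord is A-C-E: a minor triad on A.
A is scale degree 5 in D minor, and a minor triad on that degree is written v.

v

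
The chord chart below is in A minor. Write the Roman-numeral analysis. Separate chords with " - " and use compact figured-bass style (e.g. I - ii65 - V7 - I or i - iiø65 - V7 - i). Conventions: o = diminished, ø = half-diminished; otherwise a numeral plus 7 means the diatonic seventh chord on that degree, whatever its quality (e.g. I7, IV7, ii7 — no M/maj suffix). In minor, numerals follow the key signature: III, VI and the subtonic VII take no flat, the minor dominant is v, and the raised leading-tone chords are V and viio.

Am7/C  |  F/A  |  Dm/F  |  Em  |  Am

i65 - VI6 - iv6 - v - i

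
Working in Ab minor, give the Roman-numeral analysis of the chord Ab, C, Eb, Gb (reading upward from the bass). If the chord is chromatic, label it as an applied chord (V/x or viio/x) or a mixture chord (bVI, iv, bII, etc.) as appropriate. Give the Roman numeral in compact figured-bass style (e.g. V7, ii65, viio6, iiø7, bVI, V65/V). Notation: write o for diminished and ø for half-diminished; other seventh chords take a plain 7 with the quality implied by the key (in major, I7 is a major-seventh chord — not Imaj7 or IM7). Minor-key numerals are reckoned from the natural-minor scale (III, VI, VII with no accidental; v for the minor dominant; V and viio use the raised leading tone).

V7/iv

The pitches Ab-C-Eb-Gb form a dominant seventh chord rooted on Ab.
Ab is not a diatonic chord root with this quality in Ab minor, but it lies a perfect fifth above Db (iv), so the chord functions as an applied dominant of iv.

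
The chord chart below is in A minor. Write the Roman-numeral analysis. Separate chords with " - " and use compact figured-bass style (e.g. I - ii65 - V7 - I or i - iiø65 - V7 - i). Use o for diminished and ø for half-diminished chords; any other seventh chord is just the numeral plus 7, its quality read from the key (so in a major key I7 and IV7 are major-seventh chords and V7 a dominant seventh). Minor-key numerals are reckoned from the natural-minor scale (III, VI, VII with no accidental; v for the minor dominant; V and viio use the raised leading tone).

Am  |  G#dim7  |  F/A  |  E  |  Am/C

i - viio7 - VI6 - V - i6

Am has root A, degree 1 in A minor, so i.
G#dim7 has root G#, degree 7 in A minor, so viio7.
F/A: root F is the submediant; major triad there is VI6.
E: root E is the dominant; major triad there is V.
Am/C has root A, degree 1 in A minor, so i6.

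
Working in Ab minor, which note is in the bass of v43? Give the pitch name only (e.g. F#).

Bb

v in Ab minor has root Eb; the chord is Eb-Gb-Bb-Db.
The figure 43 means second inversion — the fifth is in the bass.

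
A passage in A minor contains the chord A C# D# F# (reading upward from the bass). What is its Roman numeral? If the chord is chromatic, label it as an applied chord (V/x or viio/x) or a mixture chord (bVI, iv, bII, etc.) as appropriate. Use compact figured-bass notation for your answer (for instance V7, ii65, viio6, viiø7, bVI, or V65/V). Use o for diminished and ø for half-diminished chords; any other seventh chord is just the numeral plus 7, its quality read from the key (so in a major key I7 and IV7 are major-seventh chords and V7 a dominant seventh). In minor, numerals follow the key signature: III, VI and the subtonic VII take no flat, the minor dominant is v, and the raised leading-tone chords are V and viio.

viiø43/V

Stacked in thirds the chord is D#-F#-A-C#: a half-diminished seventh chord on D#.
D# sits a half step below E (V in A minor); a diminished chord there is the applied leading-tone chord of V.
With A in the bass the chord is in second inversion, so the figured bass is 43.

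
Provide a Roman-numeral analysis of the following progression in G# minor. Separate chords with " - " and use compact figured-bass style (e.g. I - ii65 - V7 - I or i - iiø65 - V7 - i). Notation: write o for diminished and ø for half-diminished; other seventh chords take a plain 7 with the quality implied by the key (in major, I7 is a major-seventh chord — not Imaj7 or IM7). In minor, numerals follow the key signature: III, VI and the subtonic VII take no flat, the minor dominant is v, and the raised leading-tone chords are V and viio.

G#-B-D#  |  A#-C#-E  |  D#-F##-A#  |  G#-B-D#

i - iio - V - i

G#-B-D#: root G# is the tonic; minor triad there is i.
A#-C#-E: diminished triad on A# = scale degree 2 → iio.
D#-F##-A#: major triad on D# = scale degree 5 → V.
G#-B-D#: minor triad on G# = scale degree 1 → i.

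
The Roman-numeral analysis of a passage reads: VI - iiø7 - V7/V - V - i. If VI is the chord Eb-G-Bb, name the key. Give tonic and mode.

The anchor chord is a major triad on Eb, labeled VI.
If Eb is scale degree 6 and the mode makes that degree carry a major triad, the tonic is G and the mode is minor.

G minor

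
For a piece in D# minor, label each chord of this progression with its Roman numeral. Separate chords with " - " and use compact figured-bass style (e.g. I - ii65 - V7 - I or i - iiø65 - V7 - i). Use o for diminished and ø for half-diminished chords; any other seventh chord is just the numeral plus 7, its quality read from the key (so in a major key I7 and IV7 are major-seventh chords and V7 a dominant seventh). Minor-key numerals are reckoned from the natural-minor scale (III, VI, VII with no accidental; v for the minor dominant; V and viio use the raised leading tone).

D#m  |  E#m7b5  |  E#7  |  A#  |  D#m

D#m: minor triad on D# = scale degree 1 → i.
E#m7b5: half-diminished seventh chord on E# = scale degree 2 → iiø7.
E#7 is the secondary dominant of V (dominant seventh chord on E#): V7/V.
A#: root A# is the dominant; major triad there is V.
D#m has root D#, degree 1 in D# minor, so i.

i - iiø7 - V7/V - V - i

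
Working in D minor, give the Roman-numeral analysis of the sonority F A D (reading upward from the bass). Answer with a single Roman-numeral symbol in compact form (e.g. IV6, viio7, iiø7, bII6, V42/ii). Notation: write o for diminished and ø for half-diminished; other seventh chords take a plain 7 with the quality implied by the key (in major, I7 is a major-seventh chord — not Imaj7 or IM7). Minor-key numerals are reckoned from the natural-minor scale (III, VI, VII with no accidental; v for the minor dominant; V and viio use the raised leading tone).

i6

Stacked in thirds the chord is D-F-A: a minor triad on D.
D is scale degree 1 in D minor, and a minor triad on that degree is written i.
With F in the bass the chord is in first inversion, so the figured bass is 6.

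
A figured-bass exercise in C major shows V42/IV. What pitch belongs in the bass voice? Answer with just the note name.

The applied chord V42/IV is rooted on C: C-E-G-Bb.
The figure 42 means third inversion — the seventh is in the bass.

Bb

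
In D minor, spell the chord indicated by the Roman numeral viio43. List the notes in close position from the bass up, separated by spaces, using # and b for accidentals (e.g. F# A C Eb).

G Bb C# E

In D minor, the leading-tone chord is built on the raised seventh degree, C#.
That chord is spelled C#-E-G-Bb.
The figured bass 43 indicates second inversion, placing the fifth (G) in the bass: G-Bb-C#-E.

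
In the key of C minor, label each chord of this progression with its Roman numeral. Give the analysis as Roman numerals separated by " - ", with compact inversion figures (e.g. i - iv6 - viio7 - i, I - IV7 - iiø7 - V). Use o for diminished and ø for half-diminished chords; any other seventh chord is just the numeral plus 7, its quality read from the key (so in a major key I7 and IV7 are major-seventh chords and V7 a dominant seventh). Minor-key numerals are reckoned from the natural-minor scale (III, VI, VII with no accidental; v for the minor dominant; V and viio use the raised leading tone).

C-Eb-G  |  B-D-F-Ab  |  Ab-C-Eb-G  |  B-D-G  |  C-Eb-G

C-Eb-G: root C is the tonic; minor triad there is i.
B-D-F-Ab has root B, degree 7 in C minor, so viio7.
Ab-C-Eb-G: root Ab is the submediant; major seventh chord there is VI7.
B-D-G: root G is the dominant; major triad there is V6.
C-Eb-G has root C, degree 1 in C minor, so i.

i - viio7 - VI7 - V6 - i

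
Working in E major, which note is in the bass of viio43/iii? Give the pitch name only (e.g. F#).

C#

The applied chord viio43/iii is rooted on F##: F##-A#-C#-E.
The figure 43 means second inversion — the fifth is in the bass.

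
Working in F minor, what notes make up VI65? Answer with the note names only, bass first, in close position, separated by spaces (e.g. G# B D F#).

F Ab C Db

The numeral's case and figure indicate a major seventh chord. In F minor its root, the submediant, is Db.
Stacking thirds from Db gives Db-F-Ab-C.
With the 65 figure the chord is in first inversion; from the bass F upward in close position it reads F-Ab-C-Db.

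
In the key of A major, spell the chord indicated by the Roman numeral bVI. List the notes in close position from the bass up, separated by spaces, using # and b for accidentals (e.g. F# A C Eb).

bVI is a major triad on the lowered sixth degree, borrowed from the parallel minor. In A major that root is F.
So the chord is F-A-C, a major triad.

F A C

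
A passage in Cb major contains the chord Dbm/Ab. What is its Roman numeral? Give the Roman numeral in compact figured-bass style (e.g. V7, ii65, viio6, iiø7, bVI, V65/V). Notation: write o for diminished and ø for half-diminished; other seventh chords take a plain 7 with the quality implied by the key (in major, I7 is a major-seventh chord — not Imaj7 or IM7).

Stacked in thirds the chord is Db-Fb-Ab: a minor triad on Db.
In Cb major, Db is the supertonic; the diatonic minor triad there is ii.
With Ab in the bass the chord is in second inversion, so the figured bass is 64.

ii64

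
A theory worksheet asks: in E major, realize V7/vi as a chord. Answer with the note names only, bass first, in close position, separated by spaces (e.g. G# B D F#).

The slash means an applied dominant: we want the dominant of vi. In E major, vi is C# minor, and its dominant is built on G#.
Building a dominant seventh chord on G# gives G#-B#-D#-F#.

G# B# D# F#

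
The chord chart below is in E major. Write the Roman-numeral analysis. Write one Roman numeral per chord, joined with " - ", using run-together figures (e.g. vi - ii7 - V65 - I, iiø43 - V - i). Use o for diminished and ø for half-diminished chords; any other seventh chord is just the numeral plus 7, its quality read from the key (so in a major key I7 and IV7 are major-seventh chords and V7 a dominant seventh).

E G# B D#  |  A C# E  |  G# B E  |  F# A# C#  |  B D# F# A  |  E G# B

I7 - IV - I6 - V/V - V7 - I

E-G#-B-D#: root E is the tonic; major seventh chord there is I7.
A-C#-E has root A, degree 4 in E major, so IV.
G#-B-E: root E is the tonic; major triad there is I6.
F#-A#-C# is the secondary dominant of V (major triad on F#): V/V.
B-D#-F#-A: dominant seventh chord on B = scale degree 5 → V7.
E-G#-B: root E is the tonic; major triad there is I.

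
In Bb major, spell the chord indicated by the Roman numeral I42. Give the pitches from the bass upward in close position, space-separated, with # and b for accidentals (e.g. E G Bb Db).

In Bb major, scale degree 1 is Bb, and the diatonic chord built there is a major seventh chord.
That chord is spelled Bb-D-F-A.
The figured bass 42 indicates third inversion, placing the seventh (A) in the bass: A-Bb-D-F.

A Bb D F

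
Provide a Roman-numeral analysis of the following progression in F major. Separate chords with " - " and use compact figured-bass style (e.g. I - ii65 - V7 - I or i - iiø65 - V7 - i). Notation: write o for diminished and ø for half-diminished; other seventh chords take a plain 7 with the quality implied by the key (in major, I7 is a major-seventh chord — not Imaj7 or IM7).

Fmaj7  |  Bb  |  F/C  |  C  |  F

Fmaj7 has root F, degree 1 in F major, so I7.
Bb has root Bb, degree 4 in F major, so IV.
F/C: root F is the tonic; major triad there is I64.
C: major triad on C = scale degree 5 → V.
F has root F, degree 1 in F major, so I.

I7 - IV - I64 - V - I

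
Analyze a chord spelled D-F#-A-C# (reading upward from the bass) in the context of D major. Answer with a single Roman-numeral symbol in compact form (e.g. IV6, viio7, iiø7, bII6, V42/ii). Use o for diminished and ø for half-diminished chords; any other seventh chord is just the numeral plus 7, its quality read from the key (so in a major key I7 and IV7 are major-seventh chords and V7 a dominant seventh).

I7

Stacked in thirds the chord is D-F#-A-C#: a major seventh chord on D.
D is scale degree 1 in D major, and a major seventh chord on that degree is written I7.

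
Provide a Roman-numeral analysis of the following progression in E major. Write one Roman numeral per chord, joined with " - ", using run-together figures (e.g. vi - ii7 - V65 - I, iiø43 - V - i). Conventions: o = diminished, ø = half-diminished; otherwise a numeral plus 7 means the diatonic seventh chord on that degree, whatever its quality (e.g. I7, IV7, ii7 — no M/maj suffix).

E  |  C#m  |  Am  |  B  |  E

E has root E, degree 1 in E major, so I.
C#m: root C# is the submediant; minor triad there is vi.
Am is non-diatonic — iv, a mixture chord from E minor.
B: major triad on B = scale degree 5 → V.
E has root E, degree 1 in E major, so I.

I - vi - iv - V - I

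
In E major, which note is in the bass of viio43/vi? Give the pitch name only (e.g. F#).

F#

The applied chord viio43/vi is rooted on B#: B#-D#-F#-A.
The figure 43 means second inversion — the fifth is in the bass.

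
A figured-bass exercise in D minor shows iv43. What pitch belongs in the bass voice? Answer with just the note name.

D

iv in D minor has root G; the chord is G-Bb-D-F.
The figure 43 means second inversion — the fifth is in the bass.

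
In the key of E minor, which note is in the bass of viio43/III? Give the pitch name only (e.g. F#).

C

The applied chord viio43/III is rooted on F#: F#-A-C-Eb.
The figure 43 means second inversion — the fifth is in the bass.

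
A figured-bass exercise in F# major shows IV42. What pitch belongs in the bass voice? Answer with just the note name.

IV in F# major has root B; the chord is B-D#-F#-A#.
The figure 42 means third inversion — the seventh is in the bass.

A#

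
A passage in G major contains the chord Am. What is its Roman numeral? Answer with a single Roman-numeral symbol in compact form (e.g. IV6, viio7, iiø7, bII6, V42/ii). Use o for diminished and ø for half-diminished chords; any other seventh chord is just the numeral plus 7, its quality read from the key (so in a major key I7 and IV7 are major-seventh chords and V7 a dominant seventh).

ii

The pitches A-C-E form a minor triad rooted on A.
In G major, A is the supertonic; the diatonic minor triad there is ii.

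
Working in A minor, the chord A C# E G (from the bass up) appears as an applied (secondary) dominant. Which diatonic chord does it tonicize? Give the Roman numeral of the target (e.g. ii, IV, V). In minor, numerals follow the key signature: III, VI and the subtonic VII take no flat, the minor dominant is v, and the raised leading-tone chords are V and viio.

The chord is a dominant seventh chord on A.
A dominant resolves down a perfect fifth: A → D. In A minor, D is scale degree 4, i.e. iv.

iv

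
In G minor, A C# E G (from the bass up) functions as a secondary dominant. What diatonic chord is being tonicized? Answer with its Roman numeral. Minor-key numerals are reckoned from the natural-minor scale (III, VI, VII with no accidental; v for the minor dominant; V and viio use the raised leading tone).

V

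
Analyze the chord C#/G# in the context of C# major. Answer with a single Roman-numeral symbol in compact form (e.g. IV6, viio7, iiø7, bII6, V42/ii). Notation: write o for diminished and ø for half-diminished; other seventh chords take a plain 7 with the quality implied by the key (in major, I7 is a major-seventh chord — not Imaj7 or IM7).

Stacked in thirds the chord is C#-E#-G#: a major triad on C#.
C# is scale degree 1 in C# major, and a major triad on that degree is written I.
With G# in the bass the chord is in second inversion, so the figured bass is 64.

I64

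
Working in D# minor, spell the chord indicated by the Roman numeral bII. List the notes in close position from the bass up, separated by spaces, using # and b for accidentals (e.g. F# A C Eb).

E G# B

Scale degree 2 in D# minor is E#; lowering it a half step gives E. bII is the Neapolitan chord — a major triad on the lowered second degree.
So the chord is E-G#-B.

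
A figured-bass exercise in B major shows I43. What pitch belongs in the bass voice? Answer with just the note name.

I in B major has root B; the chord is B-D#-F#-A#.
The figure 43 means second inversion — the fifth is in the bass.

F#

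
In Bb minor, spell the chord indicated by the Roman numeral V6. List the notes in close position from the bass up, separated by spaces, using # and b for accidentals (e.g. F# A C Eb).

In Bb minor, scale degree 5 is F. The dominant is major (leading tone raised), so V is a major triad.
Stacking thirds from F gives F-A-C.
The figured bass 6 indicates first inversion, placing the third (A) in the bass: A-C-F.

A C F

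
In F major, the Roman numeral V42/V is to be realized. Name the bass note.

F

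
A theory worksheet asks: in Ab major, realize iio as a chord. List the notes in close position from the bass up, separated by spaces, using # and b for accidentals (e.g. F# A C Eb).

Bb Db Fb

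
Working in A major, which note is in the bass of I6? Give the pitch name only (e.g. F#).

C#

I in A major has root A; the chord is A-C#-E.
The figure 6 means first inversion — the third is in the bass.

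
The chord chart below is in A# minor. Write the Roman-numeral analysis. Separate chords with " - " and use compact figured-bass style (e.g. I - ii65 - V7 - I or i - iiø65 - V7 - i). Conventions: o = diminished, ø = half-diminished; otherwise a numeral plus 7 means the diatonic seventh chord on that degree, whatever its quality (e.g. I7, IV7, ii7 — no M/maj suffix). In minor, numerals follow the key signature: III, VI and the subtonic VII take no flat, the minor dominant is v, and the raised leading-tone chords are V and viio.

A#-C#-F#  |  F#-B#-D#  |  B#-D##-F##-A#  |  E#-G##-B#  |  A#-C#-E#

A#-C#-F#: major triad on F# = scale degree 6 → VI6.
F#-B#-D# has root B#, degree 2 in A# minor, so iio64.
B#-D##-F##-A#: chromatic; B# is V of V, so V7/V.
E#-G##-B#: major triad on E# = scale degree 5 → V.
A#-C#-E#: minor triad on A# = scale degree 1 → i.

VI6 - iio64 - V7/V - V - i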